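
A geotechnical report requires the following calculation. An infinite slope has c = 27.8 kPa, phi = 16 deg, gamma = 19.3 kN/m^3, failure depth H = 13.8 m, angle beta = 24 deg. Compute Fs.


Result: 0.925

Derivation:
Using Fs = c / (gamma*H*sin(beta)*cos(beta)) + tan(phi)/tan(beta)
Cohesion contribution = 27.8 / (19.3*13.8*sin(24)*cos(24))
Cohesion contribution = 0.280909
Friction contribution = tan(16)/tan(24) = 0.644041
Fs = 0.280909 + 0.644041
Fs = 0.925


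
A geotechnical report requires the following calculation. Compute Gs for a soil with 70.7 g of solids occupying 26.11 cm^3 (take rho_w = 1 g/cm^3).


Using Gs = m_s / (V_s * rho_w)
Since rho_w = 1 g/cm^3:
Gs = 70.7 / 26.11
Gs = 2.708


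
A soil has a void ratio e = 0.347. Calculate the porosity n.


Using the relation n = e / (1 + e)
n = 0.347 / (1 + 0.347)
n = 0.347 / 1.347
n = 0.2576


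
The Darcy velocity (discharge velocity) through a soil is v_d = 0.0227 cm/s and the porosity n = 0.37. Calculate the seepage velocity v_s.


Using v_s = v_d / n
v_s = 0.0227 / 0.37
v_s = 0.06135 cm/s


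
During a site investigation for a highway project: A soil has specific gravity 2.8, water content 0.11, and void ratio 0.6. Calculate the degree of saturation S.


Using S = Gs * w / e
S = 2.8 * 0.11 / 0.6
S = 0.5133


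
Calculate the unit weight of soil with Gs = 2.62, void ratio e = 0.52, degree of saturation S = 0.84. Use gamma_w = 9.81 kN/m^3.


Result: 19.728 kN/m^3

Derivation:
Using gamma = gamma_w * (Gs + S*e) / (1 + e)
Numerator: Gs + S*e = 2.62 + 0.84*0.52 = 3.0568
Denominator: 1 + e = 1 + 0.52 = 1.52
gamma = 9.81 * 3.0568 / 1.52
gamma = 19.728 kN/m^3


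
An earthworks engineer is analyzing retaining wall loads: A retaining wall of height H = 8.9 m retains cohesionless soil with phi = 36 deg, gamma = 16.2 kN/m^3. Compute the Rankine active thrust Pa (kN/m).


Compute active earth pressure coefficient:
Ka = tan^2(45 - phi/2) = tan^2(27.0) = 0.259616
Compute active force:
Pa = 0.5 * Ka * gamma * H^2
Pa = 0.5 * 0.259616 * 16.2 * 8.9^2
Pa = 166.57 kN/m


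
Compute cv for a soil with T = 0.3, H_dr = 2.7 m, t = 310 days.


Result: 0.00705 m^2/day

Derivation:
Using cv = T * H_dr^2 / t
H_dr^2 = 2.7^2 = 7.29
cv = 0.3 * 7.29 / 310
cv = 0.00705 m^2/day


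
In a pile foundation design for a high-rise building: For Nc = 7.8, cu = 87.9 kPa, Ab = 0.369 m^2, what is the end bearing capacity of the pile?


Result: 252.99 kN

Derivation:
Using Qb = Nc * cu * Ab
Qb = 7.8 * 87.9 * 0.369
Qb = 252.99 kN


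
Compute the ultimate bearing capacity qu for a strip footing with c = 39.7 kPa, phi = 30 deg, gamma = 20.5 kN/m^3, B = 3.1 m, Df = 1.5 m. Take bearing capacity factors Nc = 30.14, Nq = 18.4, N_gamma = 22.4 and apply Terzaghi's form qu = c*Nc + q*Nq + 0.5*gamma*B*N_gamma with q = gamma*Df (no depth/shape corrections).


Compute qu = c*Nc + gamma*Df*Nq + 0.5*gamma*B*N_gamma
Term 1: 39.7 * 30.14 = 1196.558
Term 2: 20.5 * 1.5 * 18.4 = 565.8
Term 3: 0.5 * 20.5 * 3.1 * 22.4 = 711.76
qu = 1196.558 + 565.8 + 711.76
qu = 2474.12 kPa


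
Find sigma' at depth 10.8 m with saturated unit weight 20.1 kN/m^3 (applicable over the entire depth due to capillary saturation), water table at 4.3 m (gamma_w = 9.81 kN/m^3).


Total stress = gamma_sat * depth
sigma = 20.1 * 10.8 = 217.08 kPa
Pore water pressure u = gamma_w * (depth - d_wt)
u = 9.81 * (10.8 - 4.3) = 63.765 kPa
Effective stress = sigma - u
sigma' = 217.08 - 63.765 = 153.32 kPa


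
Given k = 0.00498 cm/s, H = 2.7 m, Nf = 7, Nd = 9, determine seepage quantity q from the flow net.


Result: 0.0001046 m^3/s per m

Derivation:
Convert k to m/s for unit consistency with H:
k = 0.00498 cm/s = 0.00498 / 100 m/s = 4.98e-05 m/s
Using q = k * H * Nf / Nd
Nf / Nd = 7 / 9 = 0.7778
q = 4.98e-05 * 2.7 * 0.7778
q = 0.0001046 m^3/s per m


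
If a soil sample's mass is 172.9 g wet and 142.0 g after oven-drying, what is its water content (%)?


Using w = (m_wet - m_dry) / m_dry * 100
m_wet - m_dry = 172.9 - 142.0 = 30.9 g
w = 30.9 / 142.0 * 100
w = 21.76 %


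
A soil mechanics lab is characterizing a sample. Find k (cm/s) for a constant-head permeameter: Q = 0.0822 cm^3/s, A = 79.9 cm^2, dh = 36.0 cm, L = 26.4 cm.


Compute hydraulic gradient:
i = dh / L = 36.0 / 26.4 = 1.36364
Then apply Darcy's law:
k = Q / (A * i)
k = 0.0822 / (79.9 * 1.36364)
k = 0.0822 / 108.955
k = 0.000754 cm/s


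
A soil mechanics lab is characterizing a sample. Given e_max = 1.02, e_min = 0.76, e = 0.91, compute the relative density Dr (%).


Using Dr = (e_max - e) / (e_max - e_min) * 100
e_max - e = 1.02 - 0.91 = 0.11
e_max - e_min = 1.02 - 0.76 = 0.26
Dr = 0.11 / 0.26 * 100
Dr = 42.31 %


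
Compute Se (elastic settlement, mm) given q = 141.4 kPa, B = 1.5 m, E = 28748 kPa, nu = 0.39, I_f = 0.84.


Using Se = q * B * (1 - nu^2) * I_f / E
1 - nu^2 = 1 - 0.39^2 = 0.8479
Se = 141.4 * 1.5 * 0.8479 * 0.84 / 28748
Se = 0.005255 m
Convert to mm: Se = 0.005255 * 1000 = 5.255 mm


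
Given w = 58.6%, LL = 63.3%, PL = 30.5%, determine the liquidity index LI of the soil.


First compute the plasticity index:
PI = LL - PL = 63.3 - 30.5 = 32.8
Then compute the liquidity index:
LI = (w - PL) / PI
LI = (58.6 - 30.5) / 32.8
LI = 0.857


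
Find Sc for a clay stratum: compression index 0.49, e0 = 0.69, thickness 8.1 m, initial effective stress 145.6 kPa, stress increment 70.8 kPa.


Using Sc = Cc * H / (1 + e0) * log10((sigma0 + delta_sigma) / sigma0)
Stress ratio = (145.6 + 70.8) / 145.6 = 1.48626
log10(1.48626) = 0.172096
Cc * H / (1 + e0) = 0.49 * 8.1 / (1 + 0.69) = 2.34852
Sc = 2.34852 * 0.172096
Sc = 0.4042 m


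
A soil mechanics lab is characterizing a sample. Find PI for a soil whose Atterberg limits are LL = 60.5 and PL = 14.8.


Result: 45.7

Derivation:
Using PI = LL - PL
PI = 60.5 - 14.8
PI = 45.7


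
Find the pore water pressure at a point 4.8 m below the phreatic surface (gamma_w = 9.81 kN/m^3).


Using u = gamma_w * h_w
u = 9.81 * 4.8
u = 47.09 kPa


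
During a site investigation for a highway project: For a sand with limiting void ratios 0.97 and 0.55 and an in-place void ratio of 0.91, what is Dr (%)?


Using Dr = (e_max - e) / (e_max - e_min) * 100
e_max - e = 0.97 - 0.91 = 0.06
e_max - e_min = 0.97 - 0.55 = 0.42
Dr = 0.06 / 0.42 * 100
Dr = 14.29 %


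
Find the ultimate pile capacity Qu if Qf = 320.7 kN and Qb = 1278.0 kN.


Result: 1598.7 kN

Derivation:
Using Qu = Qf + Qb
Qu = 320.7 + 1278.0
Qu = 1598.7 kN


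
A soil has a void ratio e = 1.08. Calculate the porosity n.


Using the relation n = e / (1 + e)
n = 1.08 / (1 + 1.08)
n = 1.08 / 2.08
n = 0.5192


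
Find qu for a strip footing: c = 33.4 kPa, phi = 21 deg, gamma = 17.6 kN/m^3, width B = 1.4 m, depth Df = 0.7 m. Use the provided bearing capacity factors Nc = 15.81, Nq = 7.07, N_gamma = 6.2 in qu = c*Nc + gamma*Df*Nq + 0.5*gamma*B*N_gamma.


Compute qu = c*Nc + gamma*Df*Nq + 0.5*gamma*B*N_gamma
Term 1: 33.4 * 15.81 = 528.054
Term 2: 17.6 * 0.7 * 7.07 = 87.1024
Term 3: 0.5 * 17.6 * 1.4 * 6.2 = 76.384
qu = 528.054 + 87.1024 + 76.384
qu = 691.54 kPa


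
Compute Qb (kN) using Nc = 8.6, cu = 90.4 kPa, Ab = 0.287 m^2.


Using Qb = Nc * cu * Ab
Qb = 8.6 * 90.4 * 0.287
Qb = 223.13 kN


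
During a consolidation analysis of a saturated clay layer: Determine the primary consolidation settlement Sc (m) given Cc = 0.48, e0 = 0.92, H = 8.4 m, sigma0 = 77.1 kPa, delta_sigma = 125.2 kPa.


Using Sc = Cc * H / (1 + e0) * log10((sigma0 + delta_sigma) / sigma0)
Stress ratio = (77.1 + 125.2) / 77.1 = 2.62387
log10(2.62387) = 0.418942
Cc * H / (1 + e0) = 0.48 * 8.4 / (1 + 0.92) = 2.1
Sc = 2.1 * 0.418942
Sc = 0.8798 m


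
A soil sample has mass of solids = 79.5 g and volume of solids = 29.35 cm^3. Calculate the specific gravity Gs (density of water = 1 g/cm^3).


Using Gs = m_s / (V_s * rho_w)
Since rho_w = 1 g/cm^3:
Gs = 79.5 / 29.35
Gs = 2.709


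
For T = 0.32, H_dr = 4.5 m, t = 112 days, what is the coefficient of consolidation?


Result: 0.05786 m^2/day

Derivation:
Using cv = T * H_dr^2 / t
H_dr^2 = 4.5^2 = 20.25
cv = 0.32 * 20.25 / 112
cv = 0.05786 m^2/day


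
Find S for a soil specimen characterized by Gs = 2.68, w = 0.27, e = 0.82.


Using S = Gs * w / e
S = 2.68 * 0.27 / 0.82
S = 0.8824


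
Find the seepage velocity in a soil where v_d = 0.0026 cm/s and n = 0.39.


Using v_s = v_d / n
v_s = 0.0026 / 0.39
v_s = 0.00667 cm/s


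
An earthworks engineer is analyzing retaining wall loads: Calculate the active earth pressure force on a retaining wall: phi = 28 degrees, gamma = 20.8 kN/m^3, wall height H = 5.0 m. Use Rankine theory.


Compute active earth pressure coefficient:
Ka = tan^2(45 - phi/2) = tan^2(31.0) = 0.361033
Compute active force:
Pa = 0.5 * Ka * gamma * H^2
Pa = 0.5 * 0.361033 * 20.8 * 5.0^2
Pa = 93.87 kN/m


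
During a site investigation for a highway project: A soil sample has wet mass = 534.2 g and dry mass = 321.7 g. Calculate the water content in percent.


Using w = (m_wet - m_dry) / m_dry * 100
m_wet - m_dry = 534.2 - 321.7 = 212.5 g
w = 212.5 / 321.7 * 100
w = 66.06 %


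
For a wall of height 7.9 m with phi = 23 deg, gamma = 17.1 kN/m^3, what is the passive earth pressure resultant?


Compute passive earth pressure coefficient:
Kp = tan^2(45 + phi/2) = tan^2(56.5) = 2.282623
Compute passive force:
Pp = 0.5 * Kp * gamma * H^2
Pp = 0.5 * 2.282623 * 17.1 * 7.9^2
Pp = 1218.02 kN/m


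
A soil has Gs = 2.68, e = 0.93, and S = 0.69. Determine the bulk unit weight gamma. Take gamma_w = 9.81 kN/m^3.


Using gamma = gamma_w * (Gs + S*e) / (1 + e)
Numerator: Gs + S*e = 2.68 + 0.69*0.93 = 3.3217
Denominator: 1 + e = 1 + 0.93 = 1.93
gamma = 9.81 * 3.3217 / 1.93
gamma = 16.884 kN/m^3


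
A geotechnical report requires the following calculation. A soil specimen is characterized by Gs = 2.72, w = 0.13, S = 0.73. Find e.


Using the relation e = Gs * w / S
e = 2.72 * 0.13 / 0.73
e = 0.4844


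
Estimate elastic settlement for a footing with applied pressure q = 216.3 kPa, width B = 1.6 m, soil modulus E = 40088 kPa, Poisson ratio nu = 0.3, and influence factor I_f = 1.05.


Using Se = q * B * (1 - nu^2) * I_f / E
1 - nu^2 = 1 - 0.3^2 = 0.91
Se = 216.3 * 1.6 * 0.91 * 1.05 / 40088
Se = 0.008249 m
Convert to mm: Se = 0.008249 * 1000 = 8.249 mm


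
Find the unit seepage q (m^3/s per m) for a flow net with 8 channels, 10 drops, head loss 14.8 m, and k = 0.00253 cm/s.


Convert k to m/s for unit consistency with H:
k = 0.00253 cm/s = 0.00253 / 100 m/s = 2.53e-05 m/s
Using q = k * H * Nf / Nd
Nf / Nd = 8 / 10 = 0.8
q = 2.53e-05 * 14.8 * 0.8
q = 0.0002996 m^3/s per m


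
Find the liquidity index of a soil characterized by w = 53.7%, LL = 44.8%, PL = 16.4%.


First compute the plasticity index:
PI = LL - PL = 44.8 - 16.4 = 28.4
Then compute the liquidity index:
LI = (w - PL) / PI
LI = (53.7 - 16.4) / 28.4
LI = 1.313


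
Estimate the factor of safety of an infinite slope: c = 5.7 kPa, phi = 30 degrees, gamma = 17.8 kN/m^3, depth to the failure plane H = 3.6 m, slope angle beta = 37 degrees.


Using Fs = c / (gamma*H*sin(beta)*cos(beta)) + tan(phi)/tan(beta)
Cohesion contribution = 5.7 / (17.8*3.6*sin(37)*cos(37))
Cohesion contribution = 0.185072
Friction contribution = tan(30)/tan(37) = 0.76617
Fs = 0.185072 + 0.76617
Fs = 0.951


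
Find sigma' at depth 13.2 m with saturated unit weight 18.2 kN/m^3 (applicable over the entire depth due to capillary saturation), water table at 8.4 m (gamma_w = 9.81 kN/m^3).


Total stress = gamma_sat * depth
sigma = 18.2 * 13.2 = 240.24 kPa
Pore water pressure u = gamma_w * (depth - d_wt)
u = 9.81 * (13.2 - 8.4) = 47.088 kPa
Effective stress = sigma - u
sigma' = 240.24 - 47.088 = 193.15 kPa


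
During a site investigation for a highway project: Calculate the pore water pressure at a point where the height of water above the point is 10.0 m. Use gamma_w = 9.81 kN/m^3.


Using u = gamma_w * h_w
u = 9.81 * 10.0
u = 98.1 kPa


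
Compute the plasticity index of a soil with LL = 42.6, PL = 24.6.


Result: 18.0

Derivation:
Using PI = LL - PL
PI = 42.6 - 24.6
PI = 18.0


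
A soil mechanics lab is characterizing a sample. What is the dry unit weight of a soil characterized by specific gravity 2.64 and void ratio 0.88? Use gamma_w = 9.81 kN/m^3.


Using gamma_d = Gs * gamma_w / (1 + e)
gamma_d = 2.64 * 9.81 / (1 + 0.88)
gamma_d = 2.64 * 9.81 / 1.88
gamma_d = 13.776 kN/m^3


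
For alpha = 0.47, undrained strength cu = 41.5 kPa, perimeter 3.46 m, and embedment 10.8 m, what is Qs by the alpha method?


Using Qs = alpha * cu * perimeter * L
Qs = 0.47 * 41.5 * 3.46 * 10.8
Qs = 728.86 kN


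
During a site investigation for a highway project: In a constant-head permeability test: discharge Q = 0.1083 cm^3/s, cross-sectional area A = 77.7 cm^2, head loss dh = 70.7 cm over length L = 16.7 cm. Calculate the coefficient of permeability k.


Result: 0.000329 cm/s

Derivation:
Compute hydraulic gradient:
i = dh / L = 70.7 / 16.7 = 4.23353
Then apply Darcy's law:
k = Q / (A * i)
k = 0.1083 / (77.7 * 4.23353)
k = 0.1083 / 328.946
k = 0.000329 cm/s


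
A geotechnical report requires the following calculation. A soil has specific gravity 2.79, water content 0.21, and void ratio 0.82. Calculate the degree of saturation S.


Using S = Gs * w / e
S = 2.79 * 0.21 / 0.82
S = 0.7145


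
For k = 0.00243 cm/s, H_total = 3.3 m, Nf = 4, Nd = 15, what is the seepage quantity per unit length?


Convert k to m/s for unit consistency with H:
k = 0.00243 cm/s = 0.00243 / 100 m/s = 2.43e-05 m/s
Using q = k * H * Nf / Nd
Nf / Nd = 4 / 15 = 0.2667
q = 2.43e-05 * 3.3 * 0.2667
q = 2.138e-05 m^3/s per m


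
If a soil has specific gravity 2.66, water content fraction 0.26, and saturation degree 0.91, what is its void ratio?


Using the relation e = Gs * w / S
e = 2.66 * 0.26 / 0.91
e = 0.76


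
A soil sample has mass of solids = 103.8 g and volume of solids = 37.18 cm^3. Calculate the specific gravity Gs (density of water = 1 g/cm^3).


Using Gs = m_s / (V_s * rho_w)
Since rho_w = 1 g/cm^3:
Gs = 103.8 / 37.18
Gs = 2.792


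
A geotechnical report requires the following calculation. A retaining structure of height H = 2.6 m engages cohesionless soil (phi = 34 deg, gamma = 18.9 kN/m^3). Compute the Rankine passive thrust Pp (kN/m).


Compute passive earth pressure coefficient:
Kp = tan^2(45 + phi/2) = tan^2(62.0) = 3.537132
Compute passive force:
Pp = 0.5 * Kp * gamma * H^2
Pp = 0.5 * 3.537132 * 18.9 * 2.6^2
Pp = 225.96 kN/m


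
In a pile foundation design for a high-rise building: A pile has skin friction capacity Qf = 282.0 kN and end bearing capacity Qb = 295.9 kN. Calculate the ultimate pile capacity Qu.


Result: 577.9 kN

Derivation:
Using Qu = Qf + Qb
Qu = 282.0 + 295.9
Qu = 577.9 kN


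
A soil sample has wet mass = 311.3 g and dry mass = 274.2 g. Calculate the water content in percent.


Using w = (m_wet - m_dry) / m_dry * 100
m_wet - m_dry = 311.3 - 274.2 = 37.1 g
w = 37.1 / 274.2 * 100
w = 13.53 %


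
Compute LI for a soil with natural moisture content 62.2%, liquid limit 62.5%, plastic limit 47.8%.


First compute the plasticity index:
PI = LL - PL = 62.5 - 47.8 = 14.7
Then compute the liquidity index:
LI = (w - PL) / PI
LI = (62.2 - 47.8) / 14.7
LI = 0.98


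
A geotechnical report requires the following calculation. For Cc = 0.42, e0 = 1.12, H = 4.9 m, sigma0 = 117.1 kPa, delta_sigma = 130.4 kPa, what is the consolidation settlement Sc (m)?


Result: 0.3155 m

Derivation:
Using Sc = Cc * H / (1 + e0) * log10((sigma0 + delta_sigma) / sigma0)
Stress ratio = (117.1 + 130.4) / 117.1 = 2.11358
log10(2.11358) = 0.325018
Cc * H / (1 + e0) = 0.42 * 4.9 / (1 + 1.12) = 0.970755
Sc = 0.970755 * 0.325018
Sc = 0.3155 m


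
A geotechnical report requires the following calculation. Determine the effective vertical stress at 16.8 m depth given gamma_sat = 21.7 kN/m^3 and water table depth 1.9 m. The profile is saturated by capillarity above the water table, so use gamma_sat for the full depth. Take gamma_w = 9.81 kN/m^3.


Total stress = gamma_sat * depth
sigma = 21.7 * 16.8 = 364.56 kPa
Pore water pressure u = gamma_w * (depth - d_wt)
u = 9.81 * (16.8 - 1.9) = 146.169 kPa
Effective stress = sigma - u
sigma' = 364.56 - 146.169 = 218.39 kPa


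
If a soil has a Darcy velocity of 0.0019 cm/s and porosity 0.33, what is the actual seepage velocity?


Using v_s = v_d / n
v_s = 0.0019 / 0.33
v_s = 0.00576 cm/s


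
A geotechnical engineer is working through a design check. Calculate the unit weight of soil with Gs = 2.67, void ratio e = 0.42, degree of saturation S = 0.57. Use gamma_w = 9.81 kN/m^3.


Using gamma = gamma_w * (Gs + S*e) / (1 + e)
Numerator: Gs + S*e = 2.67 + 0.57*0.42 = 2.9094
Denominator: 1 + e = 1 + 0.42 = 1.42
gamma = 9.81 * 2.9094 / 1.42
gamma = 20.099 kN/m^3


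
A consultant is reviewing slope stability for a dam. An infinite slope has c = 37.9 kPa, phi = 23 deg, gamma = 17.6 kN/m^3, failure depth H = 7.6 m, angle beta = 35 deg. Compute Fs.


Using Fs = c / (gamma*H*sin(beta)*cos(beta)) + tan(phi)/tan(beta)
Cohesion contribution = 37.9 / (17.6*7.6*sin(35)*cos(35))
Cohesion contribution = 0.603055
Friction contribution = tan(23)/tan(35) = 0.606213
Fs = 0.603055 + 0.606213
Fs = 1.209


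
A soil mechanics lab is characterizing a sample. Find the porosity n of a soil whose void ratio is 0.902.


Using the relation n = e / (1 + e)
n = 0.902 / (1 + 0.902)
n = 0.902 / 1.902
n = 0.4742


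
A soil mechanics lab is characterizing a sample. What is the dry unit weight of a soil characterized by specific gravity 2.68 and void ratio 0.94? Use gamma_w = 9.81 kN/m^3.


Using gamma_d = Gs * gamma_w / (1 + e)
gamma_d = 2.68 * 9.81 / (1 + 0.94)
gamma_d = 2.68 * 9.81 / 1.94
gamma_d = 13.552 kN/m^3


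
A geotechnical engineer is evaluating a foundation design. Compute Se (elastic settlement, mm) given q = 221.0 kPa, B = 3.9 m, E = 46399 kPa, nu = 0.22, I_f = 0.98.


Result: 17.323 mm

Derivation:
Using Se = q * B * (1 - nu^2) * I_f / E
1 - nu^2 = 1 - 0.22^2 = 0.9516
Se = 221.0 * 3.9 * 0.9516 * 0.98 / 46399
Se = 0.017323 m
Convert to mm: Se = 0.017323 * 1000 = 17.323 mm


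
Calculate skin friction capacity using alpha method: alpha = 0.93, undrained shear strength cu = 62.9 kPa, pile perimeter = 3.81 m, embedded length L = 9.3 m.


Result: 2072.72 kN

Derivation:
Using Qs = alpha * cu * perimeter * L
Qs = 0.93 * 62.9 * 3.81 * 9.3
Qs = 2072.72 kN


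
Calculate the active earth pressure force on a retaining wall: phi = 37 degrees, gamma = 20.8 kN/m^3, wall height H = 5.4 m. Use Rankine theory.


Result: 75.39 kN/m

Derivation:
Compute active earth pressure coefficient:
Ka = tan^2(45 - phi/2) = tan^2(26.5) = 0.248584
Compute active force:
Pa = 0.5 * Ka * gamma * H^2
Pa = 0.5 * 0.248584 * 20.8 * 5.4^2
Pa = 75.39 kN/m


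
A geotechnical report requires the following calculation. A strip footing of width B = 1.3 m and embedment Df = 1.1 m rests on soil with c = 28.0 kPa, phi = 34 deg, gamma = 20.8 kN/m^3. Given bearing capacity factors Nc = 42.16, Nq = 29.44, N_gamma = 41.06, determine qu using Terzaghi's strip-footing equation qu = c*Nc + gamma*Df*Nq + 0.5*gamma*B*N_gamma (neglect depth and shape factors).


Compute qu = c*Nc + gamma*Df*Nq + 0.5*gamma*B*N_gamma
Term 1: 28.0 * 42.16 = 1180.48
Term 2: 20.8 * 1.1 * 29.44 = 673.5872
Term 3: 0.5 * 20.8 * 1.3 * 41.06 = 555.1312
qu = 1180.48 + 673.5872 + 555.1312
qu = 2409.2 kPa


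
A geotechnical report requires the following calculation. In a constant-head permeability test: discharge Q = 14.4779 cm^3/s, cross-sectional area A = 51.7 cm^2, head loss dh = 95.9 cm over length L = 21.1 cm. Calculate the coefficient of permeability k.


Result: 0.061614 cm/s

Derivation:
Compute hydraulic gradient:
i = dh / L = 95.9 / 21.1 = 4.54502
Then apply Darcy's law:
k = Q / (A * i)
k = 14.4779 / (51.7 * 4.54502)
k = 14.4779 / 234.978
k = 0.061614 cm/s


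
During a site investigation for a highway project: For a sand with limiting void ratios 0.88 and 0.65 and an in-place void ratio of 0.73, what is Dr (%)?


Using Dr = (e_max - e) / (e_max - e_min) * 100
e_max - e = 0.88 - 0.73 = 0.15
e_max - e_min = 0.88 - 0.65 = 0.23
Dr = 0.15 / 0.23 * 100
Dr = 65.22 %


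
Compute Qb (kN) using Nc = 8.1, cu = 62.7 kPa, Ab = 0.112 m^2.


Using Qb = Nc * cu * Ab
Qb = 8.1 * 62.7 * 0.112
Qb = 56.88 kN


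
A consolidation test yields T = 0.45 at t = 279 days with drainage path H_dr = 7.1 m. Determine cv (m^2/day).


Result: 0.08131 m^2/day

Derivation:
Using cv = T * H_dr^2 / t
H_dr^2 = 7.1^2 = 50.41
cv = 0.45 * 50.41 / 279
cv = 0.08131 m^2/day


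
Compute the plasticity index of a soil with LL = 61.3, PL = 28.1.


Using PI = LL - PL
PI = 61.3 - 28.1
PI = 33.2


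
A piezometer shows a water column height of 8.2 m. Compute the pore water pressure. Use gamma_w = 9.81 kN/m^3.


Using u = gamma_w * h_w
u = 9.81 * 8.2
u = 80.44 kPa


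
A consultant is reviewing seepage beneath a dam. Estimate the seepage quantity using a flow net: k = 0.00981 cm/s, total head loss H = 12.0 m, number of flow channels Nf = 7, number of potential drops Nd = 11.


Convert k to m/s for unit consistency with H:
k = 0.00981 cm/s = 0.00981 / 100 m/s = 9.81e-05 m/s
Using q = k * H * Nf / Nd
Nf / Nd = 7 / 11 = 0.6364
q = 9.81e-05 * 12.0 * 0.6364
q = 0.0007491 m^3/s per m


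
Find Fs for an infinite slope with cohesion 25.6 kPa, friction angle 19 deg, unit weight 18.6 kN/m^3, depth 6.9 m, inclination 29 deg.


Result: 1.092

Derivation:
Using Fs = c / (gamma*H*sin(beta)*cos(beta)) + tan(phi)/tan(beta)
Cohesion contribution = 25.6 / (18.6*6.9*sin(29)*cos(29))
Cohesion contribution = 0.470422
Friction contribution = tan(19)/tan(29) = 0.621183
Fs = 0.470422 + 0.621183
Fs = 1.092


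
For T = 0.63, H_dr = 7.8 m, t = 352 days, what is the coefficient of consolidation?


Using cv = T * H_dr^2 / t
H_dr^2 = 7.8^2 = 60.84
cv = 0.63 * 60.84 / 352
cv = 0.10889 m^2/day


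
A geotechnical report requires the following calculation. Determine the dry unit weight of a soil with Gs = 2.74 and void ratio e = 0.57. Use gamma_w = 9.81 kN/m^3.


Result: 17.121 kN/m^3

Derivation:
Using gamma_d = Gs * gamma_w / (1 + e)
gamma_d = 2.74 * 9.81 / (1 + 0.57)
gamma_d = 2.74 * 9.81 / 1.57
gamma_d = 17.121 kN/m^3


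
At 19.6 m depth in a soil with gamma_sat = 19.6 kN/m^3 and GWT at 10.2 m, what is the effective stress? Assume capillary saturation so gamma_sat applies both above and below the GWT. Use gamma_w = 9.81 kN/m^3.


Result: 291.95 kPa

Derivation:
Total stress = gamma_sat * depth
sigma = 19.6 * 19.6 = 384.16 kPa
Pore water pressure u = gamma_w * (depth - d_wt)
u = 9.81 * (19.6 - 10.2) = 92.214 kPa
Effective stress = sigma - u
sigma' = 384.16 - 92.214 = 291.95 kPa


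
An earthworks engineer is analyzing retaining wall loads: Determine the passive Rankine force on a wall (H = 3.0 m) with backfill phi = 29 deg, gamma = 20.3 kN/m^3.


Compute passive earth pressure coefficient:
Kp = tan^2(45 + phi/2) = tan^2(59.5) = 2.88206
Compute passive force:
Pp = 0.5 * Kp * gamma * H^2
Pp = 0.5 * 2.88206 * 20.3 * 3.0^2
Pp = 263.28 kN/m


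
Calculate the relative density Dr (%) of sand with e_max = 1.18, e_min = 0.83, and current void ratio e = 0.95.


Using Dr = (e_max - e) / (e_max - e_min) * 100
e_max - e = 1.18 - 0.95 = 0.23
e_max - e_min = 1.18 - 0.83 = 0.35
Dr = 0.23 / 0.35 * 100
Dr = 65.71 %


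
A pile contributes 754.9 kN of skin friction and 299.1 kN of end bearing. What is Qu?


Using Qu = Qf + Qb
Qu = 754.9 + 299.1
Qu = 1054.0 kN


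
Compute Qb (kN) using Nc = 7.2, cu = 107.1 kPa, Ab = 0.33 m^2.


Using Qb = Nc * cu * Ab
Qb = 7.2 * 107.1 * 0.33
Qb = 254.47 kN


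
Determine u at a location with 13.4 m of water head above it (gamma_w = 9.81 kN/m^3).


Result: 131.45 kPa

Derivation:
Using u = gamma_w * h_w
u = 9.81 * 13.4
u = 131.45 kPa


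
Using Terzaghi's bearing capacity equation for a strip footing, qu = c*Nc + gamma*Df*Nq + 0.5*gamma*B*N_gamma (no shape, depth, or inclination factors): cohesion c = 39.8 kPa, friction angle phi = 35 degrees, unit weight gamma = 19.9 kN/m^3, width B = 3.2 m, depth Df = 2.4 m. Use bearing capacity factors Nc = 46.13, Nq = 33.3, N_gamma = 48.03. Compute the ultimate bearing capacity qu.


Compute qu = c*Nc + gamma*Df*Nq + 0.5*gamma*B*N_gamma
Term 1: 39.8 * 46.13 = 1835.974
Term 2: 19.9 * 2.4 * 33.3 = 1590.408
Term 3: 0.5 * 19.9 * 3.2 * 48.03 = 1529.2752
qu = 1835.974 + 1590.408 + 1529.2752
qu = 4955.66 kPa


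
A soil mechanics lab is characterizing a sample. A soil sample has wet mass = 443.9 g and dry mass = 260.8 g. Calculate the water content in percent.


Using w = (m_wet - m_dry) / m_dry * 100
m_wet - m_dry = 443.9 - 260.8 = 183.1 g
w = 183.1 / 260.8 * 100
w = 70.21 %


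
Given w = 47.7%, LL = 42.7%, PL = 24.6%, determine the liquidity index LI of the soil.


Result: 1.276

Derivation:
First compute the plasticity index:
PI = LL - PL = 42.7 - 24.6 = 18.1
Then compute the liquidity index:
LI = (w - PL) / PI
LI = (47.7 - 24.6) / 18.1
LI = 1.276


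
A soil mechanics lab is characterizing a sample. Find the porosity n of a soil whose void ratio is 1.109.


Result: 0.5258

Derivation:
Using the relation n = e / (1 + e)
n = 1.109 / (1 + 1.109)
n = 1.109 / 2.109
n = 0.5258


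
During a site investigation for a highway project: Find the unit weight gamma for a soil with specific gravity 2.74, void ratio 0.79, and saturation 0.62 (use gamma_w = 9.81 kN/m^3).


Using gamma = gamma_w * (Gs + S*e) / (1 + e)
Numerator: Gs + S*e = 2.74 + 0.62*0.79 = 3.2298
Denominator: 1 + e = 1 + 0.79 = 1.79
gamma = 9.81 * 3.2298 / 1.79
gamma = 17.701 kN/m^3


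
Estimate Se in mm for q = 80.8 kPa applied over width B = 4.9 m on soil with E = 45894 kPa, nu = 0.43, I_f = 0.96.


Result: 6.75 mm

Derivation:
Using Se = q * B * (1 - nu^2) * I_f / E
1 - nu^2 = 1 - 0.43^2 = 0.8151
Se = 80.8 * 4.9 * 0.8151 * 0.96 / 45894
Se = 0.006750 m
Convert to mm: Se = 0.006750 * 1000 = 6.75 mm


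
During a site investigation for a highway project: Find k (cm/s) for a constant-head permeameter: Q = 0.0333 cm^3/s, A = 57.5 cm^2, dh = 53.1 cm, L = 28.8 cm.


Result: 0.000314 cm/s

Derivation:
Compute hydraulic gradient:
i = dh / L = 53.1 / 28.8 = 1.84375
Then apply Darcy's law:
k = Q / (A * i)
k = 0.0333 / (57.5 * 1.84375)
k = 0.0333 / 106.016
k = 0.000314 cm/s


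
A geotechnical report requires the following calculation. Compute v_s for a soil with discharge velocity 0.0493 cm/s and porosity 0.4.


Result: 0.12325 cm/s

Derivation:
Using v_s = v_d / n
v_s = 0.0493 / 0.4
v_s = 0.12325 cm/s


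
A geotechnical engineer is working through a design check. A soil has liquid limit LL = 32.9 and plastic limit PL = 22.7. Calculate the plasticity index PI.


Result: 10.2

Derivation:
Using PI = LL - PL
PI = 32.9 - 22.7
PI = 10.2


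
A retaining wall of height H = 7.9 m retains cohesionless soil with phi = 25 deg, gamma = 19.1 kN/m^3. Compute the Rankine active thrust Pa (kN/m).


Compute active earth pressure coefficient:
Ka = tan^2(45 - phi/2) = tan^2(32.5) = 0.405859
Compute active force:
Pa = 0.5 * Ka * gamma * H^2
Pa = 0.5 * 0.405859 * 19.1 * 7.9^2
Pa = 241.9 kN/m


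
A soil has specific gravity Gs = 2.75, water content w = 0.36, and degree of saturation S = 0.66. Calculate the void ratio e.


Using the relation e = Gs * w / S
e = 2.75 * 0.36 / 0.66
e = 1.5


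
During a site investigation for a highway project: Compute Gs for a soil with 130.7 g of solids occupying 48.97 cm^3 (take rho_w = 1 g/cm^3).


Result: 2.669

Derivation:
Using Gs = m_s / (V_s * rho_w)
Since rho_w = 1 g/cm^3:
Gs = 130.7 / 48.97
Gs = 2.669


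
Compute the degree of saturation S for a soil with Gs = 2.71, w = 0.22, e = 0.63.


Using S = Gs * w / e
S = 2.71 * 0.22 / 0.63
S = 0.9463


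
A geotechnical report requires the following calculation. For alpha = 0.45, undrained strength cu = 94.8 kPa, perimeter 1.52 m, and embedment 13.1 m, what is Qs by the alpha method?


Using Qs = alpha * cu * perimeter * L
Qs = 0.45 * 94.8 * 1.52 * 13.1
Qs = 849.45 kN


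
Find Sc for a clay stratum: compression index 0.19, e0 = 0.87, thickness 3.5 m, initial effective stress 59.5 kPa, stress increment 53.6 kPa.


Using Sc = Cc * H / (1 + e0) * log10((sigma0 + delta_sigma) / sigma0)
Stress ratio = (59.5 + 53.6) / 59.5 = 1.90084
log10(1.90084) = 0.278946
Cc * H / (1 + e0) = 0.19 * 3.5 / (1 + 0.87) = 0.355615
Sc = 0.355615 * 0.278946
Sc = 0.0992 m


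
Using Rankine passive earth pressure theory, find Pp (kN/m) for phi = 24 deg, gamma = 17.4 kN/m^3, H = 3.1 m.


Compute passive earth pressure coefficient:
Kp = tan^2(45 + phi/2) = tan^2(57.0) = 2.371184
Compute passive force:
Pp = 0.5 * Kp * gamma * H^2
Pp = 0.5 * 2.371184 * 17.4 * 3.1^2
Pp = 198.25 kN/m


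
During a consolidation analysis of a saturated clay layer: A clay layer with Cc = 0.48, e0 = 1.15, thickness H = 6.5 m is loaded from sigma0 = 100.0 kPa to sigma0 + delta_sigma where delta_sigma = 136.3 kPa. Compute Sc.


Using Sc = Cc * H / (1 + e0) * log10((sigma0 + delta_sigma) / sigma0)
Stress ratio = (100.0 + 136.3) / 100.0 = 2.363
log10(2.363) = 0.373464
Cc * H / (1 + e0) = 0.48 * 6.5 / (1 + 1.15) = 1.45116
Sc = 1.45116 * 0.373464
Sc = 0.542 m


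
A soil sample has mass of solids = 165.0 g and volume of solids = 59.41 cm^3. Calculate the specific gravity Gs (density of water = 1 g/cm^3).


Using Gs = m_s / (V_s * rho_w)
Since rho_w = 1 g/cm^3:
Gs = 165.0 / 59.41
Gs = 2.777


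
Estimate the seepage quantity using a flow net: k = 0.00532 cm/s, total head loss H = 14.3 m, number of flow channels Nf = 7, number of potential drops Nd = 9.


Convert k to m/s for unit consistency with H:
k = 0.00532 cm/s = 0.00532 / 100 m/s = 5.32e-05 m/s
Using q = k * H * Nf / Nd
Nf / Nd = 7 / 9 = 0.7778
q = 5.32e-05 * 14.3 * 0.7778
q = 0.0005917 m^3/s per m


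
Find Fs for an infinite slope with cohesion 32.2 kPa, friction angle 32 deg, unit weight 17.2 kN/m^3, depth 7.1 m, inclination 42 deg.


Result: 1.224

Derivation:
Using Fs = c / (gamma*H*sin(beta)*cos(beta)) + tan(phi)/tan(beta)
Cohesion contribution = 32.2 / (17.2*7.1*sin(42)*cos(42))
Cohesion contribution = 0.530255
Friction contribution = tan(32)/tan(42) = 0.693988
Fs = 0.530255 + 0.693988
Fs = 1.224


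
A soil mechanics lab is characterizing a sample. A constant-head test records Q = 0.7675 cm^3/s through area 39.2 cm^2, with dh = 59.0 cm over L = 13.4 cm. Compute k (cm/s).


Compute hydraulic gradient:
i = dh / L = 59.0 / 13.4 = 4.40299
Then apply Darcy's law:
k = Q / (A * i)
k = 0.7675 / (39.2 * 4.40299)
k = 0.7675 / 172.597
k = 0.004447 cm/s


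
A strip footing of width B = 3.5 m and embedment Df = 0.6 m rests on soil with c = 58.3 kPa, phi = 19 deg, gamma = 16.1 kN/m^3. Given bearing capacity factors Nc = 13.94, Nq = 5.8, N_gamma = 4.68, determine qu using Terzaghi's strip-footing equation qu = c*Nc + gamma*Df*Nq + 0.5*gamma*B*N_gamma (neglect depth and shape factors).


Compute qu = c*Nc + gamma*Df*Nq + 0.5*gamma*B*N_gamma
Term 1: 58.3 * 13.94 = 812.702
Term 2: 16.1 * 0.6 * 5.8 = 56.028
Term 3: 0.5 * 16.1 * 3.5 * 4.68 = 131.859
qu = 812.702 + 56.028 + 131.859
qu = 1000.59 kPa


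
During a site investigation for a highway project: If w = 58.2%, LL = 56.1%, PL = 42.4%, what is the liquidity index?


First compute the plasticity index:
PI = LL - PL = 56.1 - 42.4 = 13.7
Then compute the liquidity index:
LI = (w - PL) / PI
LI = (58.2 - 42.4) / 13.7
LI = 1.153


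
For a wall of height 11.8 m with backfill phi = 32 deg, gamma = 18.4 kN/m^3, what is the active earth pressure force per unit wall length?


Result: 393.6 kN/m

Derivation:
Compute active earth pressure coefficient:
Ka = tan^2(45 - phi/2) = tan^2(29.0) = 0.307259
Compute active force:
Pa = 0.5 * Ka * gamma * H^2
Pa = 0.5 * 0.307259 * 18.4 * 11.8^2
Pa = 393.6 kN/m


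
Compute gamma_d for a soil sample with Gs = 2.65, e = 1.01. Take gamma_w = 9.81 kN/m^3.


Result: 12.934 kN/m^3

Derivation:
Using gamma_d = Gs * gamma_w / (1 + e)
gamma_d = 2.65 * 9.81 / (1 + 1.01)
gamma_d = 2.65 * 9.81 / 2.01
gamma_d = 12.934 kN/m^3


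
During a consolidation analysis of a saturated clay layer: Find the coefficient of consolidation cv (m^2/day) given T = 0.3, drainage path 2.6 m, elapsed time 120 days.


Using cv = T * H_dr^2 / t
H_dr^2 = 2.6^2 = 6.76
cv = 0.3 * 6.76 / 120
cv = 0.0169 m^2/day


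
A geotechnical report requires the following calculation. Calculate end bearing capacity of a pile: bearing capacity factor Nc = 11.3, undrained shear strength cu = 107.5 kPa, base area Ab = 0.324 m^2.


Using Qb = Nc * cu * Ab
Qb = 11.3 * 107.5 * 0.324
Qb = 393.58 kN


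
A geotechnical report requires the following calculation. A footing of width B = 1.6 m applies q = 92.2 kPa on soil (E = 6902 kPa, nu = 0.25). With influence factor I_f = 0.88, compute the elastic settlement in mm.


Using Se = q * B * (1 - nu^2) * I_f / E
1 - nu^2 = 1 - 0.25^2 = 0.9375
Se = 92.2 * 1.6 * 0.9375 * 0.88 / 6902
Se = 0.017633 m
Convert to mm: Se = 0.017633 * 1000 = 17.633 mm


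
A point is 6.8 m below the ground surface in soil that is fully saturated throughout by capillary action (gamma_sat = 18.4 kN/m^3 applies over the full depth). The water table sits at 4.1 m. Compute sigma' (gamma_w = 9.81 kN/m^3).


Result: 98.63 kPa

Derivation:
Total stress = gamma_sat * depth
sigma = 18.4 * 6.8 = 125.12 kPa
Pore water pressure u = gamma_w * (depth - d_wt)
u = 9.81 * (6.8 - 4.1) = 26.487 kPa
Effective stress = sigma - u
sigma' = 125.12 - 26.487 = 98.63 kPa


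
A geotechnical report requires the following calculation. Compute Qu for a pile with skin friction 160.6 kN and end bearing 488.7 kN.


Using Qu = Qf + Qb
Qu = 160.6 + 488.7
Qu = 649.3 kN


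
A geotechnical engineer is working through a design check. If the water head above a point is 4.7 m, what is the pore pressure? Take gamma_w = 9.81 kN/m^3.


Result: 46.11 kPa

Derivation:
Using u = gamma_w * h_w
u = 9.81 * 4.7
u = 46.11 kPa


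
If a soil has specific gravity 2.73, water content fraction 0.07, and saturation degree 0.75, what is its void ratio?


Result: 0.2548

Derivation:
Using the relation e = Gs * w / S
e = 2.73 * 0.07 / 0.75
e = 0.2548


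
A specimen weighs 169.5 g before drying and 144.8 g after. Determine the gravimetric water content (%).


Using w = (m_wet - m_dry) / m_dry * 100
m_wet - m_dry = 169.5 - 144.8 = 24.7 g
w = 24.7 / 144.8 * 100
w = 17.06 %


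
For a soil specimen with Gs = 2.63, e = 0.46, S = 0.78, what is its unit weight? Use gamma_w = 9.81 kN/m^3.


Using gamma = gamma_w * (Gs + S*e) / (1 + e)
Numerator: Gs + S*e = 2.63 + 0.78*0.46 = 2.9888
Denominator: 1 + e = 1 + 0.46 = 1.46
gamma = 9.81 * 2.9888 / 1.46
gamma = 20.082 kN/m^3


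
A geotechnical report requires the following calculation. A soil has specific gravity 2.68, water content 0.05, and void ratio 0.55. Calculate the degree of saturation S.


Using S = Gs * w / e
S = 2.68 * 0.05 / 0.55
S = 0.2436


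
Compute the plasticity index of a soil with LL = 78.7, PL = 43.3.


Using PI = LL - PL
PI = 78.7 - 43.3
PI = 35.4


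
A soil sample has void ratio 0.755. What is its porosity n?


Result: 0.4302

Derivation:
Using the relation n = e / (1 + e)
n = 0.755 / (1 + 0.755)
n = 0.755 / 1.755
n = 0.4302


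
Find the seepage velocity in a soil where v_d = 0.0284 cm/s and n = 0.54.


Using v_s = v_d / n
v_s = 0.0284 / 0.54
v_s = 0.05259 cm/s


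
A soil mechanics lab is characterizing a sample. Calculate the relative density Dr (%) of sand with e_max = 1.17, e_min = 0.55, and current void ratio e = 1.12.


Using Dr = (e_max - e) / (e_max - e_min) * 100
e_max - e = 1.17 - 1.12 = 0.05
e_max - e_min = 1.17 - 0.55 = 0.62
Dr = 0.05 / 0.62 * 100
Dr = 8.06 %


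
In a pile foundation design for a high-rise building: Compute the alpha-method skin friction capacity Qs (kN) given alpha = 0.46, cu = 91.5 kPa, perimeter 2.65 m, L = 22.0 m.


Result: 2453.85 kN

Derivation:
Using Qs = alpha * cu * perimeter * L
Qs = 0.46 * 91.5 * 2.65 * 22.0
Qs = 2453.85 kN


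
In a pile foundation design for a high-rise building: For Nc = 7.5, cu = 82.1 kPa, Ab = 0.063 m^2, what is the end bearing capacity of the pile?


Using Qb = Nc * cu * Ab
Qb = 7.5 * 82.1 * 0.063
Qb = 38.79 kN


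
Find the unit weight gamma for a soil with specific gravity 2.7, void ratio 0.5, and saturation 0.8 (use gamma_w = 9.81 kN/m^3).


Result: 20.274 kN/m^3

Derivation:
Using gamma = gamma_w * (Gs + S*e) / (1 + e)
Numerator: Gs + S*e = 2.7 + 0.8*0.5 = 3.1
Denominator: 1 + e = 1 + 0.5 = 1.5
gamma = 9.81 * 3.1 / 1.5
gamma = 20.274 kN/m^3


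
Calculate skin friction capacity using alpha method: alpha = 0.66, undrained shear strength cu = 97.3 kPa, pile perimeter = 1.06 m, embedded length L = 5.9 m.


Result: 401.62 kN

Derivation:
Using Qs = alpha * cu * perimeter * L
Qs = 0.66 * 97.3 * 1.06 * 5.9
Qs = 401.62 kN


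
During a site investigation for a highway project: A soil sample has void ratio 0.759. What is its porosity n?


Result: 0.4315

Derivation:
Using the relation n = e / (1 + e)
n = 0.759 / (1 + 0.759)
n = 0.759 / 1.759
n = 0.4315


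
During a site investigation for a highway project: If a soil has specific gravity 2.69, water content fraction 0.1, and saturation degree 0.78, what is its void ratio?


Using the relation e = Gs * w / S
e = 2.69 * 0.1 / 0.78
e = 0.3449


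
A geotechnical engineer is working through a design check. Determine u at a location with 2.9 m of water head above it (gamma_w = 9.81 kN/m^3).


Result: 28.45 kPa

Derivation:
Using u = gamma_w * h_w
u = 9.81 * 2.9
u = 28.45 kPa


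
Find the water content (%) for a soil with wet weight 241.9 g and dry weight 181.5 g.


Result: 33.28 %

Derivation:
Using w = (m_wet - m_dry) / m_dry * 100
m_wet - m_dry = 241.9 - 181.5 = 60.4 g
w = 60.4 / 181.5 * 100
w = 33.28 %


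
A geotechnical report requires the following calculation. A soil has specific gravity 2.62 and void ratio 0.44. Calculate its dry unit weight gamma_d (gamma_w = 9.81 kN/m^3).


Using gamma_d = Gs * gamma_w / (1 + e)
gamma_d = 2.62 * 9.81 / (1 + 0.44)
gamma_d = 2.62 * 9.81 / 1.44
gamma_d = 17.849 kN/m^3


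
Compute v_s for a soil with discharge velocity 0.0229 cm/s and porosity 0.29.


Using v_s = v_d / n
v_s = 0.0229 / 0.29
v_s = 0.07897 cm/s


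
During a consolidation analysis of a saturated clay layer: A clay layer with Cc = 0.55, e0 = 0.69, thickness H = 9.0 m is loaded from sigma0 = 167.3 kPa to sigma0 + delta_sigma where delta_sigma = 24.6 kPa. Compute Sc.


Using Sc = Cc * H / (1 + e0) * log10((sigma0 + delta_sigma) / sigma0)
Stress ratio = (167.3 + 24.6) / 167.3 = 1.14704
log10(1.14704) = 0.059579
Cc * H / (1 + e0) = 0.55 * 9.0 / (1 + 0.69) = 2.92899
Sc = 2.92899 * 0.059579
Sc = 0.1745 m


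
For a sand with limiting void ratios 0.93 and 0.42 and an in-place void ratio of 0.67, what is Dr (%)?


Result: 50.98 %

Derivation:
Using Dr = (e_max - e) / (e_max - e_min) * 100
e_max - e = 0.93 - 0.67 = 0.26
e_max - e_min = 0.93 - 0.42 = 0.51
Dr = 0.26 / 0.51 * 100
Dr = 50.98 %


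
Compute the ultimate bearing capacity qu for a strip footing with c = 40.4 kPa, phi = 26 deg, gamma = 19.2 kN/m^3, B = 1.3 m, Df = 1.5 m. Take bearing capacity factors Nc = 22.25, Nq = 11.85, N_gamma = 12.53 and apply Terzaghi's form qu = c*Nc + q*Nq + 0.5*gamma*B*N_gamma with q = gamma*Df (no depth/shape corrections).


Compute qu = c*Nc + gamma*Df*Nq + 0.5*gamma*B*N_gamma
Term 1: 40.4 * 22.25 = 898.9
Term 2: 19.2 * 1.5 * 11.85 = 341.28
Term 3: 0.5 * 19.2 * 1.3 * 12.53 = 156.3744
qu = 898.9 + 341.28 + 156.3744
qu = 1396.55 kPa


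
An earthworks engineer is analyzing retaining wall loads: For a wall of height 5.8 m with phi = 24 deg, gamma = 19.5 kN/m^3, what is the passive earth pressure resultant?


Compute passive earth pressure coefficient:
Kp = tan^2(45 + phi/2) = tan^2(57.0) = 2.371184
Compute passive force:
Pp = 0.5 * Kp * gamma * H^2
Pp = 0.5 * 2.371184 * 19.5 * 5.8^2
Pp = 777.72 kN/m
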